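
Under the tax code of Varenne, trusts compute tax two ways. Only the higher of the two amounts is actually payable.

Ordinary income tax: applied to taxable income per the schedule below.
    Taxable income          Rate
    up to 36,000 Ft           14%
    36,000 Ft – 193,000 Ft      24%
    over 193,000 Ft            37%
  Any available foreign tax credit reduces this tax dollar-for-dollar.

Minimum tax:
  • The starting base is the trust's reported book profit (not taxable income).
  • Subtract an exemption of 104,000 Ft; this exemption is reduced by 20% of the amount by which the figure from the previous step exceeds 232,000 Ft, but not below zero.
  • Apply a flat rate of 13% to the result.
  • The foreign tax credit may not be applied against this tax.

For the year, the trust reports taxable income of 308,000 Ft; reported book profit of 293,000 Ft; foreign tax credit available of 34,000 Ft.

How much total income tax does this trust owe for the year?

51,270 Ft

Minimum tax:
  Base (reported book profit): 293,000 Ft
  Exemption: 104,000 Ft − 20% × (293,000 Ft − 232,000 Ft) = 104,000 Ft − 12,200 Ft = 91,800 Ft
  Base: 293,000 Ft − 91,800 Ft = 201,200 Ft
  201,200 Ft × 13% = 26,156 Ft

Ordinary income tax:
  36,000 Ft × 14% = 5,040 Ft
  157,000 Ft × 24% = 37,680 Ft
  115,000 Ft × 37% = 42,550 Ft
  → 85,270 Ft
  Less foreign tax credit 34,000 Ft → 51,270 Ft

51,270 Ft > 26,156 Ft, so the ordinary income tax governs.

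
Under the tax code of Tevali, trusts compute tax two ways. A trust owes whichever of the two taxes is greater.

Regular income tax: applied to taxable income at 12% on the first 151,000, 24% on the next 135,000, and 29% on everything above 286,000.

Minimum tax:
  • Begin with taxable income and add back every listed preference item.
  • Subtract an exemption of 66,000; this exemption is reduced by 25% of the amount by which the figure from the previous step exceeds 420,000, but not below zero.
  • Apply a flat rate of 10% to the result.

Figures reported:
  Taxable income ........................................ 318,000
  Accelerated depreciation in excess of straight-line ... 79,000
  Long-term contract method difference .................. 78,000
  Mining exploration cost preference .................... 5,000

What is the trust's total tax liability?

59,800

Minimum tax:
  Adjusted income: 318,000 + 79,000 + 78,000 + 5,000 = 480,000
  Exemption: 66,000 − 25% × (480,000 − 420,000) = 66,000 − 15,000 = 51,000
  Base: 480,000 − 51,000 = 429,000
  429,000 × 10% = 42,900

Regular income tax:
  151,000 × 12% = 18,120
  135,000 × 24% = 32,400
  32,000 × 29% = 9,280
  → 59,800

59,800 > 42,900, so the regular income tax governs.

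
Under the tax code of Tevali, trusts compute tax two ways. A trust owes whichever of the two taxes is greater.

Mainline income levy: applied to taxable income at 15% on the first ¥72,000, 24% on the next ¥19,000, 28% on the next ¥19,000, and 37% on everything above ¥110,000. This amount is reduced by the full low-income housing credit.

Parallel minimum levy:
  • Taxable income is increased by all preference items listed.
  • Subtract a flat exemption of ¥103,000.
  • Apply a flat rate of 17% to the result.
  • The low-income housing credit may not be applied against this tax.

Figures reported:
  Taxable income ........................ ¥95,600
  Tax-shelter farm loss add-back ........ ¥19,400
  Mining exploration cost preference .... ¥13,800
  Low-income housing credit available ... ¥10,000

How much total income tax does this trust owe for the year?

¥6,648

Mainline income levy:
  ¥72,000 × 15% = ¥10,800
  ¥19,000 × 24% = ¥4,560
  ¥4,600 × 28% = ¥1,288
  → ¥16,648
  Less low-income housing credit ¥10,000 → ¥6,648

Parallel minimum levy:
  Adjusted income: ¥95,600 + ¥19,400 + ¥13,800 = ¥128,800
  Less exemption ¥103,000 → base ¥25,800
  ¥25,800 × 17% = ¥4,386

¥6,648 > ¥4,386, so the mainline income levy governs.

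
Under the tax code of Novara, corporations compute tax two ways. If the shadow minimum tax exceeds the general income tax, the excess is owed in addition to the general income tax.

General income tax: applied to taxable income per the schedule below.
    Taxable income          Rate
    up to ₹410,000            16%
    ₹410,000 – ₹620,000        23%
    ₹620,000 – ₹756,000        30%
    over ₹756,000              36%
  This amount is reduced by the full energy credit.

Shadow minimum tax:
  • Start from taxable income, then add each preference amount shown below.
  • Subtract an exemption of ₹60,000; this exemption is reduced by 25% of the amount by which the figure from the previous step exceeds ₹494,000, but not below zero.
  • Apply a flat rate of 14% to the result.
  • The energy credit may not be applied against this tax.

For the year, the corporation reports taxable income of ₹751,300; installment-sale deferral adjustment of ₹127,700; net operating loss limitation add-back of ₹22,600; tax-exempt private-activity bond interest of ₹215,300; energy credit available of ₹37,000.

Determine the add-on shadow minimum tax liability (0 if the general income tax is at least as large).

General income tax:
  ₹410,000 × 16% = ₹65,600
  ₹210,000 × 23% = ₹48,300
  ₹131,300 × 30% = ₹39,390
  → ₹153,290
  Less energy credit ₹37,000 → ₹116,290

Shadow minimum tax:
  Adjusted income: ₹751,300 + ₹127,700 + ₹22,600 + ₹215,300 = ₹1,116,900
  Exemption: 25% × (₹1,116,900 − ₹494,000) = ₹155,725 ≥ ₹60,000, so the exemption is fully phased out
  Base: ₹1,116,900 − ₹0 = ₹1,116,900
  ₹1,116,900 × 14% = ₹156,366

Excess of shadow minimum tax over general income tax: ₹156,366 − ₹116,290 = ₹40,076.

₹40,076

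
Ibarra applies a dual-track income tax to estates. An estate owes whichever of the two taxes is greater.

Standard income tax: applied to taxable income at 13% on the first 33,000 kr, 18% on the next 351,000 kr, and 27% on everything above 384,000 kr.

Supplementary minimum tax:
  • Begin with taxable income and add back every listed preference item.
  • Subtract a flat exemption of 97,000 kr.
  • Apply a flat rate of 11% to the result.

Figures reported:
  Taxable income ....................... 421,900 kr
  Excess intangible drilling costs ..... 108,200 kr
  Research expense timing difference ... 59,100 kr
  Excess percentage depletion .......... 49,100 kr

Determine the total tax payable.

Supplementary minimum tax:
  Adjusted income: 421,900 kr + 108,200 kr + 59,100 kr + 49,100 kr = 638,300 kr
  Less exemption 97,000 kr → base 541,300 kr
  541,300 kr × 11% = 59,543 kr

Standard income tax:
  33,000 kr × 13% = 4,290 kr
  351,000 kr × 18% = 63,180 kr
  37,900 kr × 27% = 10,233 kr
  → 77,703 kr

77,703 kr > 59,543 kr, so the standard income tax governs.

77,703 kr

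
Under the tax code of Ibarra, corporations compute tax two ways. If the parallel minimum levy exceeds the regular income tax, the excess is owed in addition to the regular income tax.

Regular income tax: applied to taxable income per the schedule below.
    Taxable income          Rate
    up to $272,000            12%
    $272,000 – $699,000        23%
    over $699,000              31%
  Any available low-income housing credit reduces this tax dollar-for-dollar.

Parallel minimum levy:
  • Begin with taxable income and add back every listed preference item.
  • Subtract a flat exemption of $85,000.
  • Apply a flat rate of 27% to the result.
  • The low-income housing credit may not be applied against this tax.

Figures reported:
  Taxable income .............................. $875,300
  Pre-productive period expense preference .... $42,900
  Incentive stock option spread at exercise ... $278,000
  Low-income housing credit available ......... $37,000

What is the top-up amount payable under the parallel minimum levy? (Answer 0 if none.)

Parallel minimum levy:
  Adjusted income: $875,300 + $42,900 + $278,000 = $1,196,200
  Less exemption $85,000 → base $1,111,200
  $1,111,200 × 27% = $300,024

Regular income tax:
  $272,000 × 12% = $32,640
  $427,000 × 23% = $98,210
  $176,300 × 31% = $54,653
  → $185,503
  Less low-income housing credit $37,000 → $148,503

Excess of parallel minimum levy over regular income tax: $300,024 − $148,503 = $151,521.

$151,521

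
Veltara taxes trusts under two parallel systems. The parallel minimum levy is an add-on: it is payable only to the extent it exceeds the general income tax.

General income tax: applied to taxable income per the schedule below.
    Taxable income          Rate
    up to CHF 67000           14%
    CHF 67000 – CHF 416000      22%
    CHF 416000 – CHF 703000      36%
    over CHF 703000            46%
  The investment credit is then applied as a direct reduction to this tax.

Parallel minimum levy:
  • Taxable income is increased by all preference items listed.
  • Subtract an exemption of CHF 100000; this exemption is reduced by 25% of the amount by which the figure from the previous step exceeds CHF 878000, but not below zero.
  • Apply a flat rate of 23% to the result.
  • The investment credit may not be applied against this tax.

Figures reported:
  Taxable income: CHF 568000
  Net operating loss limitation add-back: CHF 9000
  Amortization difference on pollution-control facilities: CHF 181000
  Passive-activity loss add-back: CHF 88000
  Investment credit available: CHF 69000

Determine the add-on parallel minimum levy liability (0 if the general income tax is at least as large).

General income tax:
  CHF 67000 × 14% = CHF 9380
  CHF 349000 × 22% = CHF 76780
  CHF 152000 × 36% = CHF 54720
  → CHF 140880
  Less investment credit CHF 69000 → CHF 71880

Parallel minimum levy:
  Adjusted income: CHF 568000 + CHF 9000 + CHF 181000 + CHF 88000 = CHF 846000
  Exemption: CHF 846000 ≤ CHF 878000, so full CHF 100000 applies
  Base: CHF 846000 − CHF 100000 = CHF 746000
  CHF 746000 × 23% = CHF 171580

Excess of parallel minimum levy over general income tax: CHF 171580 − CHF 71880 = CHF 99700.

CHF 99700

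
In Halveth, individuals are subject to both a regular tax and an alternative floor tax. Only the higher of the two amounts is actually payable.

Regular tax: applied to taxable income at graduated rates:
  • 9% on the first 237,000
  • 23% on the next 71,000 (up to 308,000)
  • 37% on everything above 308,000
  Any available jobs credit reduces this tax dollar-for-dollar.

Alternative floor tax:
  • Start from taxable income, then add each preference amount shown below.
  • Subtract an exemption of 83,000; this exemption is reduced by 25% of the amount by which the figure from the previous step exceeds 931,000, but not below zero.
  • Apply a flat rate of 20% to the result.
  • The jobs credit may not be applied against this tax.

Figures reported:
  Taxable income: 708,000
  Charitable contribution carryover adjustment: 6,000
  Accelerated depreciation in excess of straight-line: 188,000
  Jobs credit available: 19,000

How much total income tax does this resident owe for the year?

Regular tax:
  237,000 × 9% = 21,330
  71,000 × 23% = 16,330
  400,000 × 37% = 148,000
  → 185,660
  Less jobs credit 19,000 → 166,660

Alternative floor tax:
  Adjusted income: 708,000 + 6,000 + 188,000 = 902,000
  Exemption: 902,000 ≤ 931,000, so full 83,000 applies
  Base: 902,000 − 83,000 = 819,000
  819,000 × 20% = 163,800

166,660 > 163,800, so the regular tax governs.

166,660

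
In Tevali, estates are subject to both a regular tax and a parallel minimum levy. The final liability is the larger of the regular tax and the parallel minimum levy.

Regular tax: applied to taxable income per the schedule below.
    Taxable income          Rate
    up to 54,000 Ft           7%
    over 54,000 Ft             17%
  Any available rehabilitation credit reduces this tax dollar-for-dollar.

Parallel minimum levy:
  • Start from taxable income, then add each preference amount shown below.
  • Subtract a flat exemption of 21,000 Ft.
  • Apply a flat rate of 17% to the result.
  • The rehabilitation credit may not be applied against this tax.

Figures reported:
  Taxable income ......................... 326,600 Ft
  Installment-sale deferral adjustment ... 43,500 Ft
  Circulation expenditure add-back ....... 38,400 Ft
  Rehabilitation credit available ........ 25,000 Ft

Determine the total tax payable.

Regular tax:
  54,000 Ft × 7% = 3,780 Ft
  272,600 Ft × 17% = 46,342 Ft
  → 50,122 Ft
  Less rehabilitation credit 25,000 Ft → 25,122 Ft

Parallel minimum levy:
  Adjusted income: 326,600 Ft + 43,500 Ft + 38,400 Ft = 408,500 Ft
  Less exemption 21,000 Ft → base 387,500 Ft
  387,500 Ft × 17% = 65,875 Ft

65,875 Ft > 25,122 Ft, so the parallel minimum levy is the binding amount.

65,875 Ft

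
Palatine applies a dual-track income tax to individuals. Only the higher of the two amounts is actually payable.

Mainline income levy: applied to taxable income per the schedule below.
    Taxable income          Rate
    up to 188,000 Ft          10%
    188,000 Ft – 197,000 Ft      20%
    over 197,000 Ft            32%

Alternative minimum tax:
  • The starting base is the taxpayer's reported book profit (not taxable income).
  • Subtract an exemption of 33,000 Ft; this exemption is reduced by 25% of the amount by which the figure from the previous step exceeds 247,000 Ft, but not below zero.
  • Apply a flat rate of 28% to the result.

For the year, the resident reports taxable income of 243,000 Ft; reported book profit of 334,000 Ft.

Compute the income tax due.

Mainline income levy:
  188,000 Ft × 10% = 18,800 Ft
  9,000 Ft × 20% = 1,800 Ft
  46,000 Ft × 32% = 14,720 Ft
  → 35,320 Ft

Alternative minimum tax:
  Base (reported book profit): 334,000 Ft
  Exemption: 33,000 Ft − 25% × (334,000 Ft − 247,000 Ft) = 33,000 Ft − 21,750 Ft = 11,250 Ft
  Base: 334,000 Ft − 11,250 Ft = 322,750 Ft
  322,750 Ft × 28% = 90,370 Ft

90,370 Ft > 35,320 Ft, so the alternative minimum tax is the binding amount.

90,370 Ft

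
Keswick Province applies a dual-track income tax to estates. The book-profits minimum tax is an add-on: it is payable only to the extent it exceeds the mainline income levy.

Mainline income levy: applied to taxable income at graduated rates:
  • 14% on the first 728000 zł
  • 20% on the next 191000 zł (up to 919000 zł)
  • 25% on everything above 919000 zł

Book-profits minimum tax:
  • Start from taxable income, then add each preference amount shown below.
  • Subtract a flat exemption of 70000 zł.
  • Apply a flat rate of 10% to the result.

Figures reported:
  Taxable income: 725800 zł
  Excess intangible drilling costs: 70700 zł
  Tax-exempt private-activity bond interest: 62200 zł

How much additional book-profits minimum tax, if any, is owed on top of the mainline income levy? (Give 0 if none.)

Book-profits minimum tax:
  Adjusted income: 725800 zł + 70700 zł + 62200 zł = 858700 zł
  Less exemption 70000 zł → base 788700 zł
  788700 zł × 10% = 78870 zł

Mainline income levy:
  725800 zł × 14% = 101612 zł

78870 zł ≤ 101612 zł, so no add-on is due.

0 zł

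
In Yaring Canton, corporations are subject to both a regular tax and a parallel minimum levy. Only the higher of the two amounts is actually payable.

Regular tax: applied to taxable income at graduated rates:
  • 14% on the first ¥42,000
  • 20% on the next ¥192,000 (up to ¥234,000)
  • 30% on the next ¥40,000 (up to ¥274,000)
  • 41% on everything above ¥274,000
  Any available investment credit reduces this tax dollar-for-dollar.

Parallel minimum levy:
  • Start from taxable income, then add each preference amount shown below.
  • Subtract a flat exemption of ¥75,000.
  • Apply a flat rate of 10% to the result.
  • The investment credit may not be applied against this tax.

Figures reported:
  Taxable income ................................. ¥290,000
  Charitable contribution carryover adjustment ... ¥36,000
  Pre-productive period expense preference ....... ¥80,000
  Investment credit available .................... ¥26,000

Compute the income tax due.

¥36,840

Regular tax:
  ¥42,000 × 14% = ¥5,880
  ¥192,000 × 20% = ¥38,400
  ¥40,000 × 30% = ¥12,000
  ¥16,000 × 41% = ¥6,560
  → ¥62,840
  Less investment credit ¥26,000 → ¥36,840

Parallel minimum levy:
  Adjusted income: ¥290,000 + ¥36,000 + ¥80,000 = ¥406,000
  Less exemption ¥75,000 → base ¥331,000
  ¥331,000 × 10% = ¥33,100

¥36,840 > ¥33,100, so the regular tax governs.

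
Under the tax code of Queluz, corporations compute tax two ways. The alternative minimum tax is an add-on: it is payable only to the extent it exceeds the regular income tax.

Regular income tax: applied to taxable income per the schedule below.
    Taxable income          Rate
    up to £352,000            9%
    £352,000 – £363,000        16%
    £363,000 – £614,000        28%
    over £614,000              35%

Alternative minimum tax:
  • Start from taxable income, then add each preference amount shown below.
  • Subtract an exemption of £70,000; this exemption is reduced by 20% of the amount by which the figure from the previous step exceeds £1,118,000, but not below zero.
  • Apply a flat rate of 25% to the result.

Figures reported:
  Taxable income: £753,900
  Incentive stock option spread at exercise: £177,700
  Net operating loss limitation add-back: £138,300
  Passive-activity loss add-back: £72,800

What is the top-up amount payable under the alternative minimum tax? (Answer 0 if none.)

£116,725

Alternative minimum tax:
  Adjusted income: £753,900 + £177,700 + £138,300 + £72,800 = £1,142,700
  Exemption: £70,000 − 20% × (£1,142,700 − £1,118,000) = £70,000 − £4,940 = £65,060
  Base: £1,142,700 − £65,060 = £1,077,640
  £1,077,640 × 25% = £269,410

Regular income tax:
  £352,000 × 9% = £31,680
  £11,000 × 16% = £1,760
  £251,000 × 28% = £70,280
  £139,900 × 35% = £48,965
  → £152,685

Excess of alternative minimum tax over regular income tax: £269,410 − £152,685 = £116,725.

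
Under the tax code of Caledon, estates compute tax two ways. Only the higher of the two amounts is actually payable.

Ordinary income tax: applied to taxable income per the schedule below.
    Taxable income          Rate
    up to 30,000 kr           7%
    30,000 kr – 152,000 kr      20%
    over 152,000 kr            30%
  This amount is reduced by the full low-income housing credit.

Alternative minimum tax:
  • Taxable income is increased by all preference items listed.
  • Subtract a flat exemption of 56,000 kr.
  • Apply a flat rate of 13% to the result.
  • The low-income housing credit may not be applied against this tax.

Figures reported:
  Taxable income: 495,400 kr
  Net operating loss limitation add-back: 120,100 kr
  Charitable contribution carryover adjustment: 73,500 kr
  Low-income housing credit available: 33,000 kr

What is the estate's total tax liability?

Alternative minimum tax:
  Adjusted income: 495,400 kr + 120,100 kr + 73,500 kr = 689,000 kr
  Less exemption 56,000 kr → base 633,000 kr
  633,000 kr × 13% = 82,290 kr

Ordinary income tax:
  30,000 kr × 7% = 2,100 kr
  122,000 kr × 20% = 24,400 kr
  343,400 kr × 30% = 103,020 kr
  → 129,520 kr
  Less low-income housing credit 33,000 kr → 96,520 kr

96,520 kr > 82,290 kr, so the ordinary income tax governs.

96,520 kr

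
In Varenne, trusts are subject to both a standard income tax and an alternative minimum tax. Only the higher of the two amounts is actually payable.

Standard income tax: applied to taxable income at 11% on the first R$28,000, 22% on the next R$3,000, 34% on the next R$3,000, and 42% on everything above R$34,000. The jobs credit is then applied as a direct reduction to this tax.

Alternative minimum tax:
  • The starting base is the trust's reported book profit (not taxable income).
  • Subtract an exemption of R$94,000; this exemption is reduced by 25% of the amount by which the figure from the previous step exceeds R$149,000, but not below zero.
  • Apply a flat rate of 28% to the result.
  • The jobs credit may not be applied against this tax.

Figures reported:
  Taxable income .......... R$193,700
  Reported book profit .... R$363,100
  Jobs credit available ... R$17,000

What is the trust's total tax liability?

R$90,335

Standard income tax:
  R$28,000 × 11% = R$3,080
  R$3,000 × 22% = R$660
  R$3,000 × 34% = R$1,020
  R$159,700 × 42% = R$67,074
  → R$71,834
  Less jobs credit R$17,000 → R$54,834

Alternative minimum tax:
  Base (reported book profit): R$363,100
  Exemption: R$94,000 − 25% × (R$363,100 − R$149,000) = R$94,000 − R$53,525 = R$40,475
  Base: R$363,100 − R$40,475 = R$322,625
  R$322,625 × 28% = R$90,335

R$90,335 > R$54,834, so the alternative minimum tax is the binding amount.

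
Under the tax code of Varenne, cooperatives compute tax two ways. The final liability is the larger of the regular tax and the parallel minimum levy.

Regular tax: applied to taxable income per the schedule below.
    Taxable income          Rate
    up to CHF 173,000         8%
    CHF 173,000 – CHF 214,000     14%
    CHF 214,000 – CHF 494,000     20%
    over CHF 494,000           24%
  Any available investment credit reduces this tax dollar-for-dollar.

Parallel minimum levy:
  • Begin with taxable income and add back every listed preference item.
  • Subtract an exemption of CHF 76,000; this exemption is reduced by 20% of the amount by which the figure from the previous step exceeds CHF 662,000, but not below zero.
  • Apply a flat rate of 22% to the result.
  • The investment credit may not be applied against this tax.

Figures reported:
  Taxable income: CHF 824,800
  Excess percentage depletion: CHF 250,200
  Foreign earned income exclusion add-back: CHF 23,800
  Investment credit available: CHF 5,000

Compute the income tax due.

CHF 241,736

Regular tax:
  CHF 173,000 × 8% = CHF 13,840
  CHF 41,000 × 14% = CHF 5,740
  CHF 280,000 × 20% = CHF 56,000
  CHF 330,800 × 24% = CHF 79,392
  → CHF 154,972
  Less investment credit CHF 5,000 → CHF 149,972

Parallel minimum levy:
  Adjusted income: CHF 824,800 + CHF 250,200 + CHF 23,800 = CHF 1,098,800
  Exemption: 20% × (CHF 1,098,800 − CHF 662,000) = CHF 87,360 ≥ CHF 76,000, so the exemption is fully phased out
  Base: CHF 1,098,800 − CHF 0 = CHF 1,098,800
  CHF 1,098,800 × 22% = CHF 241,736

CHF 241,736 > CHF 149,972, so the parallel minimum levy is the binding amount.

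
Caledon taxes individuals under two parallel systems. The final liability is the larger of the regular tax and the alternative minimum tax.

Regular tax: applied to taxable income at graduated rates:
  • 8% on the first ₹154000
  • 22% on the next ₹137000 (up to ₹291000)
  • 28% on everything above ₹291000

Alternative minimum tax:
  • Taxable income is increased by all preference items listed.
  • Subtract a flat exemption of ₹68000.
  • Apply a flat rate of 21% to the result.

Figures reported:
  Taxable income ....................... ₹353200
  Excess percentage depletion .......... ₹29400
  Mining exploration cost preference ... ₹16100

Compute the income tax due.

₹69447

Alternative minimum tax:
  Adjusted income: ₹353200 + ₹29400 + ₹16100 = ₹398700
  Less exemption ₹68000 → base ₹330700
  ₹330700 × 21% = ₹69447

Regular tax:
  ₹154000 × 8% = ₹12320
  ₹137000 × 22% = ₹30140
  ₹62200 × 28% = ₹17416
  → ₹59876

₹69447 > ₹59876, so the alternative minimum tax is the binding amount.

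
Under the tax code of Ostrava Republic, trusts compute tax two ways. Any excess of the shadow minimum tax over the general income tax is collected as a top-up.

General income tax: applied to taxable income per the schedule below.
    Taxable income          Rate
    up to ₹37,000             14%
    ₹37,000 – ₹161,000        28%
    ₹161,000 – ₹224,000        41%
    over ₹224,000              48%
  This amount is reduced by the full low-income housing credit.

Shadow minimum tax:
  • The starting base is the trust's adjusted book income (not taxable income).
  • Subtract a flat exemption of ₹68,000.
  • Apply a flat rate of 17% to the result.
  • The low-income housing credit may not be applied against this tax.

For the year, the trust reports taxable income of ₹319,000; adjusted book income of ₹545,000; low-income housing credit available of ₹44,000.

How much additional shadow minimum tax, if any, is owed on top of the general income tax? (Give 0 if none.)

₹13,760

General income tax:
  ₹37,000 × 14% = ₹5,180
  ₹124,000 × 28% = ₹34,720
  ₹63,000 × 41% = ₹25,830
  ₹95,000 × 48% = ₹45,600
  → ₹111,330
  Less low-income housing credit ₹44,000 → ₹67,330

Shadow minimum tax:
  Base (adjusted book income): ₹545,000
  Less exemption ₹68,000 → base ₹477,000
  ₹477,000 × 17% = ₹81,090

Excess of shadow minimum tax over general income tax: ₹81,090 − ₹67,330 = ₹13,760.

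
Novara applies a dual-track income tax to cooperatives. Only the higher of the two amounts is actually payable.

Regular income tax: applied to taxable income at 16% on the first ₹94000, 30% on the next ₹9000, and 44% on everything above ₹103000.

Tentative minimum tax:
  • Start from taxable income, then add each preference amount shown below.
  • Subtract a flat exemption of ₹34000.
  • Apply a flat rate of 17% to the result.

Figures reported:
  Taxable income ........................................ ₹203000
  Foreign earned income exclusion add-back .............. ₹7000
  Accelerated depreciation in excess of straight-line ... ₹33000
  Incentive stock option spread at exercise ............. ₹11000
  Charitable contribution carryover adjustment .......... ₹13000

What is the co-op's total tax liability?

Regular income tax:
  ₹94000 × 16% = ₹15040
  ₹9000 × 30% = ₹2700
  ₹100000 × 44% = ₹44000
  → ₹61740

Tentative minimum tax:
  Adjusted income: ₹203000 + ₹7000 + ₹33000 + ₹11000 + ₹13000 = ₹267000
  Less exemption ₹34000 → base ₹233000
  ₹233000 × 17% = ₹39610

₹61740 > ₹39610, so the regular income tax governs.

₹61740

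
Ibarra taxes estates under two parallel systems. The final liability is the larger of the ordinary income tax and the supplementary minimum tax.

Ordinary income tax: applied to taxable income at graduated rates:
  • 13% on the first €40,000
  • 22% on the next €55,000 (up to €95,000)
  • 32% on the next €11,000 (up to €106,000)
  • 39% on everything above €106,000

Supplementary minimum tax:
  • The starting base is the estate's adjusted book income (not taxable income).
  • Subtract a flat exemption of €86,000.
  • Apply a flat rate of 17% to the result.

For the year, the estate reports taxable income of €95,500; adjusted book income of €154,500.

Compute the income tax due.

Supplementary minimum tax:
  Base (adjusted book income): €154,500
  Less exemption €86,000 → base €68,500
  €68,500 × 17% = €11,645

Ordinary income tax:
  €40,000 × 13% = €5,200
  €55,000 × 22% = €12,100
  €500 × 32% = €160
  → €17,460

€17,460 > €11,645, so the ordinary income tax governs.

€17,460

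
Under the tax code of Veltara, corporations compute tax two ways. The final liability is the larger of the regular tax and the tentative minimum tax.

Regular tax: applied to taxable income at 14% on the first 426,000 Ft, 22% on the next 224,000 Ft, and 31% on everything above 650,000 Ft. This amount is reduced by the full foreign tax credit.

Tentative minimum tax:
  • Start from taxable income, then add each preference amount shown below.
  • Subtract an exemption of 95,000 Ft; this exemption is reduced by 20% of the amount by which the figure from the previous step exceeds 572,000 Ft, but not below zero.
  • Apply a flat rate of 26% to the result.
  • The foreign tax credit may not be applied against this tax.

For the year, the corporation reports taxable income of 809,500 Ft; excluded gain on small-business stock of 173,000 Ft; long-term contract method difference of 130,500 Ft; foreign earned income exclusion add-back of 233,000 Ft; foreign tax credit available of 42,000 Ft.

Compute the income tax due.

349,960 Ft

Regular tax:
  426,000 Ft × 14% = 59,640 Ft
  224,000 Ft × 22% = 49,280 Ft
  159,500 Ft × 31% = 49,445 Ft
  → 158,365 Ft
  Less foreign tax credit 42,000 Ft → 116,365 Ft

Tentative minimum tax:
  Adjusted income: 809,500 Ft + 173,000 Ft + 130,500 Ft + 233,000 Ft = 1,346,000 Ft
  Exemption: 20% × (1,346,000 Ft − 572,000 Ft) = 154,800 Ft ≥ 95,000 Ft, so the exemption is fully phased out
  Base: 1,346,000 Ft − 0 Ft = 1,346,000 Ft
  1,346,000 Ft × 26% = 349,960 Ft

349,960 Ft > 116,365 Ft, so the tentative minimum tax is the binding amount.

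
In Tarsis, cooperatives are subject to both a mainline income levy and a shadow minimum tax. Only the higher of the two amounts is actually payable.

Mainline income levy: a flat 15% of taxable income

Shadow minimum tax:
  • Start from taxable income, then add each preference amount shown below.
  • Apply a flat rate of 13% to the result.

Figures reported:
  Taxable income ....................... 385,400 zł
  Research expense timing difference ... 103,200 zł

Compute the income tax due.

Mainline income levy:
  385,400 zł × 15% = 57,810 zł

Shadow minimum tax:
  Adjusted income: 385,400 zł + 103,200 zł = 488,600 zł
  488,600 zł × 13% = 63,518 zł

63,518 zł > 57,810 zł, so the shadow minimum tax is the binding amount.

63,518 zł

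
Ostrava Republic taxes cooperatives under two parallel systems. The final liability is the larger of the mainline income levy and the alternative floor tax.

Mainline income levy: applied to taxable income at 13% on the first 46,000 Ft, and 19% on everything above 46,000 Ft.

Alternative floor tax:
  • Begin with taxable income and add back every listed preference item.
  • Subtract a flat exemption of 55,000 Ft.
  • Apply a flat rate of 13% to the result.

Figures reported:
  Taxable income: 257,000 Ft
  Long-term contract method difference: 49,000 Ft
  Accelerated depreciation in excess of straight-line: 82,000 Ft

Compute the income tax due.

Mainline income levy:
  46,000 Ft × 13% = 5,980 Ft
  211,000 Ft × 19% = 40,090 Ft
  → 46,070 Ft

Alternative floor tax:
  Adjusted income: 257,000 Ft + 49,000 Ft + 82,000 Ft = 388,000 Ft
  Less exemption 55,000 Ft → base 333,000 Ft
  333,000 Ft × 13% = 43,290 Ft

46,070 Ft > 43,290 Ft, so the mainline income levy governs.

46,070 Ft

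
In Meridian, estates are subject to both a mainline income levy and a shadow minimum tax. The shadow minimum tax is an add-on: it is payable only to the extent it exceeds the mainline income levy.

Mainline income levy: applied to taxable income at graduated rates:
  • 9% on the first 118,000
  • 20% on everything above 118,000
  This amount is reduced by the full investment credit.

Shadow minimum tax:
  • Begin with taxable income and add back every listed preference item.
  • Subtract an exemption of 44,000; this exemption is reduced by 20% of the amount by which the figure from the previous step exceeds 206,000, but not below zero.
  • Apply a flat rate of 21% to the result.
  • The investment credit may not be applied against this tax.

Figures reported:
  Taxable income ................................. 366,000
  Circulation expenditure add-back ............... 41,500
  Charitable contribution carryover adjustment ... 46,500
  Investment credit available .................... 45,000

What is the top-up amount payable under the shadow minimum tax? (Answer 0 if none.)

80,120

Mainline income levy:
  118,000 × 9% = 10,620
  248,000 × 20% = 49,600
  → 60,220
  Less investment credit 45,000 → 15,220

Shadow minimum tax:
  Adjusted income: 366,000 + 41,500 + 46,500 = 454,000
  Exemption: 20% × (454,000 − 206,000) = 49,600 ≥ 44,000, so the exemption is fully phased out
  Base: 454,000 − 0 = 454,000
  454,000 × 21% = 95,340

Excess of shadow minimum tax over mainline income levy: 95,340 − 15,220 = 80,120.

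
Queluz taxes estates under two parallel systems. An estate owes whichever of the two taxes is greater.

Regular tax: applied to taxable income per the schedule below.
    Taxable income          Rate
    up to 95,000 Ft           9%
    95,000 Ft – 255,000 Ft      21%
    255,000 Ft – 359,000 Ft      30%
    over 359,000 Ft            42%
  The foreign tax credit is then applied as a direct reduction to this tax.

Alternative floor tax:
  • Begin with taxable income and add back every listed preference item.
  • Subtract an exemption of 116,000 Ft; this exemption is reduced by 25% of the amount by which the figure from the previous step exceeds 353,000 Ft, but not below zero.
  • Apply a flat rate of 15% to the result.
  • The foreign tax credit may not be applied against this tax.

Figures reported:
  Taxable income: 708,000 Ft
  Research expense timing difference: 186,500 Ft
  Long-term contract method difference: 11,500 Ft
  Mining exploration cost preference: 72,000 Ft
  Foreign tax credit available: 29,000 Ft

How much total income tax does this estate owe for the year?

Alternative floor tax:
  Adjusted income: 708,000 Ft + 186,500 Ft + 11,500 Ft + 72,000 Ft = 978,000 Ft
  Exemption: 25% × (978,000 Ft − 353,000 Ft) = 156,250 Ft ≥ 116,000 Ft, so the exemption is fully phased out
  Base: 978,000 Ft − 0 Ft = 978,000 Ft
  978,000 Ft × 15% = 146,700 Ft

Regular tax:
  95,000 Ft × 9% = 8,550 Ft
  160,000 Ft × 21% = 33,600 Ft
  104,000 Ft × 30% = 31,200 Ft
  349,000 Ft × 42% = 146,580 Ft
  → 219,930 Ft
  Less foreign tax credit 29,000 Ft → 190,930 Ft

190,930 Ft > 146,700 Ft, so the regular tax governs.

190,930 Ft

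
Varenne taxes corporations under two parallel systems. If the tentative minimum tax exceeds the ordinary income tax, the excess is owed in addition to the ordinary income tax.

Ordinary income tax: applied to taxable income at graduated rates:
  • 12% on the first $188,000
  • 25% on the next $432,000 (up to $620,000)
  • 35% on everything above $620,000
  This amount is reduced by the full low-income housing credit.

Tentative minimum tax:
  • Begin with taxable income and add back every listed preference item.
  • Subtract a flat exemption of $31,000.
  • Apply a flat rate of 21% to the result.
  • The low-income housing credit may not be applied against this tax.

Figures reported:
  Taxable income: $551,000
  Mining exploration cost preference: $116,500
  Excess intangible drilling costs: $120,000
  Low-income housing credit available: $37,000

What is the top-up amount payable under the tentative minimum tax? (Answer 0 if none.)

$82,555

Ordinary income tax:
  $188,000 × 12% = $22,560
  $363,000 × 25% = $90,750
  → $113,310
  Less low-income housing credit $37,000 → $76,310

Tentative minimum tax:
  Adjusted income: $551,000 + $116,500 + $120,000 = $787,500
  Less exemption $31,000 → base $756,500
  $756,500 × 21% = $158,865

Excess of tentative minimum tax over ordinary income tax: $158,865 − $76,310 = $82,555.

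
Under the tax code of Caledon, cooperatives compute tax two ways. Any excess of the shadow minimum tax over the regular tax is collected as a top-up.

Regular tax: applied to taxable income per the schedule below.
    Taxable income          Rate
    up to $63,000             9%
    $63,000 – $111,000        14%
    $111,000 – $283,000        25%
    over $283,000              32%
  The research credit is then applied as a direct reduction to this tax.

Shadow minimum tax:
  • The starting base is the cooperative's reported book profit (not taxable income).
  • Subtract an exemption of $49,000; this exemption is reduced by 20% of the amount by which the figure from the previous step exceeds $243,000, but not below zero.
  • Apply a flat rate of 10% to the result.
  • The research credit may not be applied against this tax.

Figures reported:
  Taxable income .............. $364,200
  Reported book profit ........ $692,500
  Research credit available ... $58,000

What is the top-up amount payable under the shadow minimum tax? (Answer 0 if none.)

$45,876

Regular tax:
  $63,000 × 9% = $5,670
  $48,000 × 14% = $6,720
  $172,000 × 25% = $43,000
  $81,200 × 32% = $25,984
  → $81,374
  Less research credit $58,000 → $23,374

Shadow minimum tax:
  Base (reported book profit): $692,500
  Exemption: 20% × ($692,500 − $243,000) = $89,900 ≥ $49,000, so the exemption is fully phased out
  Base: $692,500 − $0 = $692,500
  $692,500 × 10% = $69,250

Excess of shadow minimum tax over regular tax: $69,250 − $23,374 = $45,876.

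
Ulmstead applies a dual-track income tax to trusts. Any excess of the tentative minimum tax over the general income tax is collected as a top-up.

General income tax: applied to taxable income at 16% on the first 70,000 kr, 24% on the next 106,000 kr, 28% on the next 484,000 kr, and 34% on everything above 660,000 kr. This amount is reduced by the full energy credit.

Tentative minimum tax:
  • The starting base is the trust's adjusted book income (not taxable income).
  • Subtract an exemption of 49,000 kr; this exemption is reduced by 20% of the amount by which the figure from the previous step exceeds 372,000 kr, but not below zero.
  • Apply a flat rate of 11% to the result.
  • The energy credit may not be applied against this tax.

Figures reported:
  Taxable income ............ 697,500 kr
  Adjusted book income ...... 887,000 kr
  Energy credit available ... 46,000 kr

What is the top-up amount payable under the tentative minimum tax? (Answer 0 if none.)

Tentative minimum tax:
  Base (adjusted book income): 887,000 kr
  Exemption: 20% × (887,000 kr − 372,000 kr) = 103,000 kr ≥ 49,000 kr, so the exemption is fully phased out
  Base: 887,000 kr − 0 kr = 887,000 kr
  887,000 kr × 11% = 97,570 kr

General income tax:
  70,000 kr × 16% = 11,200 kr
  106,000 kr × 24% = 25,440 kr
  484,000 kr × 28% = 135,520 kr
  37,500 kr × 34% = 12,750 kr
  → 184,910 kr
  Less energy credit 46,000 kr → 138,910 kr

97,570 kr ≤ 138,910 kr, so no add-on is due.

0 kr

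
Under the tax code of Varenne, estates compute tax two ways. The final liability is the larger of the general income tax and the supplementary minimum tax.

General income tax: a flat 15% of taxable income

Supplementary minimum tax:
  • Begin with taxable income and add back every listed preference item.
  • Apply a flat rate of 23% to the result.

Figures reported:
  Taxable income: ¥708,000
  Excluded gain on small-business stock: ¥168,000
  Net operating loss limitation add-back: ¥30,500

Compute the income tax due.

General income tax:
  ¥708,000 × 15% = ¥106,200

Supplementary minimum tax:
  Adjusted income: ¥708,000 + ¥168,000 + ¥30,500 = ¥906,500
  ¥906,500 × 23% = ¥208,495

¥208,495 > ¥106,200, so the supplementary minimum tax is the binding amount.

¥208,495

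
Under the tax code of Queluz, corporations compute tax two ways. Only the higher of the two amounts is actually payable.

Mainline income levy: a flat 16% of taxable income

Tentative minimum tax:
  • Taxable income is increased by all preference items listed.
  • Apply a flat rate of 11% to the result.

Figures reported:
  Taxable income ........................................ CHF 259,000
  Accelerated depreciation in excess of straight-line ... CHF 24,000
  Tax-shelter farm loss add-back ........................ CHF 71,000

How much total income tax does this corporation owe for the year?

CHF 41,440

Tentative minimum tax:
  Adjusted income: CHF 259,000 + CHF 24,000 + CHF 71,000 = CHF 354,000
  CHF 354,000 × 11% = CHF 38,940

Mainline income levy:
  CHF 259,000 × 16% = CHF 41,440

CHF 41,440 > CHF 38,940, so the mainline income levy governs.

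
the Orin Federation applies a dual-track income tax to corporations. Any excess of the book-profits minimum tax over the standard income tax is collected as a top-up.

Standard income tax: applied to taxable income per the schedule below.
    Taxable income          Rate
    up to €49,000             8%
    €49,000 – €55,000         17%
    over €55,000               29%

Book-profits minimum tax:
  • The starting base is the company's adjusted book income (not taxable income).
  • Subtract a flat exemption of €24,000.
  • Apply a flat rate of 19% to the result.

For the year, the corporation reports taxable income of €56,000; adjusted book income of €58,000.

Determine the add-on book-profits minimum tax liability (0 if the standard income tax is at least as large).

Standard income tax:
  €49,000 × 8% = €3,920
  €6,000 × 17% = €1,020
  €1,000 × 29% = €290
  → €5,230

Book-profits minimum tax:
  Base (adjusted book income): €58,000
  Less exemption €24,000 → base €34,000
  €34,000 × 19% = €6,460

Excess of book-profits minimum tax over standard income tax: €6,460 − €5,230 = €1,230.

€1,230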